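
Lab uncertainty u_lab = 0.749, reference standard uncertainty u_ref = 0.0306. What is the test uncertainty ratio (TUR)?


TUR = u_lab / u_ref
= 0.749 / 0.0306
= 24.4771

24.4771


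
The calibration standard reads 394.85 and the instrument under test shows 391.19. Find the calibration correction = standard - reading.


Correction = standard - reading
= 394.85 - 391.19
= 3.6600

3.6600


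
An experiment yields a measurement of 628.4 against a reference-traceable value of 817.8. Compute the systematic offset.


Systematic error = measured - true
= 628.4 - 817.8
= -189.4000

-189.4000


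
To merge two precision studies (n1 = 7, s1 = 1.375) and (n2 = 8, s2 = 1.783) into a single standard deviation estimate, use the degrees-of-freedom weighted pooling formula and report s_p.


s_p = sqrt(((n1-1)*s1^2 + (n2-1)*s2^2) / (n1+n2-2))
numerator = (7-1)*1.375^2 + (8-1)*1.783^2 = 11.34375 + 22.253623 = 33.597373
denominator = 7 + 8 - 2 = 13
s_p^2 = 33.597373 / 13 = 2.5844133
s_p = sqrt(2.5844133) = 1.6076

1.6076


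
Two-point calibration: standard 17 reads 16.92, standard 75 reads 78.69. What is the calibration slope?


slope = (y2 - y1) / (x2 - x1)
= (78.69 - 16.92) / (75 - 17)
= 61.7700 / 58
= 1.0650

1.0650


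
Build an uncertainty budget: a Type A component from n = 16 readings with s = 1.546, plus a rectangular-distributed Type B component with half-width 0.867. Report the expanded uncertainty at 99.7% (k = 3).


u_A = s / sqrt(n) = 1.546 / sqrt(16) = 0.3865
u_B = half_width / sqrt(3) = 0.867 / sqrt(3) = 0.50056268
uc = sqrt(u_A^2 + u_B^2) = sqrt(0.3865^2 + 0.50056268^2) = 0.63241224
U = k * uc = 3 * 0.63241224
U = 1.8972

1.8972


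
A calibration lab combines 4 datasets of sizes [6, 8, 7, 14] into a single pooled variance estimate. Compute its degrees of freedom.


nu = sum_i (n_i - 1)
nu = ((6 - 1) + (8 - 1) + (7 - 1) + (14 - 1))
nu = 5 + 7 + 6 + 13
nu = 31

31


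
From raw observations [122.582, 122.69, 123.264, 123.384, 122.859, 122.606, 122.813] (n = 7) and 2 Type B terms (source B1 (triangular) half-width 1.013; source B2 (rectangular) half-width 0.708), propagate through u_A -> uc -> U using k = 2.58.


mean = (122.582 + 122.69 + 123.264 + 123.384 + 122.859 + 122.606 + 122.813) / 7 = 122.8854286
s = sqrt(sum((x - mean)^2)/(n-1)) = 0.31785104
u_A = s / sqrt(n) = 0.31785104 / sqrt(7) = 0.1201364
u_B1 = 1.013 / sqrt(6) = 0.41355552
u_B2 = 0.708 / sqrt(3) = 0.40876399
uc = sqrt(0.1201364^2 + 0.41355552^2 + 0.40876399^2) = 0.5937583
U = k * uc = 2.58 * 0.5937583
U = 1.5319

1.5319


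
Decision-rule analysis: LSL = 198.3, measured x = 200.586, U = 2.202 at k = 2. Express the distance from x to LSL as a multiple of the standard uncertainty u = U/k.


u = U / k = 2.202 / 2 = 1.101
margin = |LSL - x| = |198.3 - 200.586| = 2.286
z = margin / u = 2.286 / 1.101
z = 2.0763

2.0763


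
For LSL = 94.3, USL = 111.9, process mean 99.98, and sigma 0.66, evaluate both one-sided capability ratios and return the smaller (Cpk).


Cpu = (USL - mean) / (3*sigma) = (111.9 - 99.98) / (3*0.66) = 6.0202
Cpl = (mean - LSL) / (3*sigma) = (99.98 - 94.3) / (3*0.66) = 2.8687
Cpk = min(Cpu, Cpl) = 2.8687

2.8687


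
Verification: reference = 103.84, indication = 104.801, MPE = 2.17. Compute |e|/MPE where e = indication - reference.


e = indication - reference = 104.801 - 103.84 = 0.9610
|e| = 0.9610
ratio = |e| / MPE = 0.9610 / 2.17
ratio = 0.4429

0.4429


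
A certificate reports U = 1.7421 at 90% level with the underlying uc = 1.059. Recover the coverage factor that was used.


k = U / uc
k = 1.7421 / 1.059
k = 1.645

1.645


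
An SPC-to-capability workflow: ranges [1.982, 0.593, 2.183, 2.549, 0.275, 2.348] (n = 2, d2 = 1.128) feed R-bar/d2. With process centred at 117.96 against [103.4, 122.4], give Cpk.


R_bar = (1.982 + 0.593 + 2.183 + 2.549 + 0.275 + 2.348) / 6 = 1.655
sigma = R_bar / d2 = 1.655 / 1.128 = 1.4671986
Cp = (USL - LSL)/(6*sigma) = (122.4 - 103.4)/(6*1.4671986) = 2.1583
Cpu = (122.4 - 117.96)/(3*1.4671986) = 1.0087
Cpl = (117.96 - 103.4)/(3*1.4671986) = 3.3079
Cpk = min(Cpu, Cpl) = 1.0087

1.0087


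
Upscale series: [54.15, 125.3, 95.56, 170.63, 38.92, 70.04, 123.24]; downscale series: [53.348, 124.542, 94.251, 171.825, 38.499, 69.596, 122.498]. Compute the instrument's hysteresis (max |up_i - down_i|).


|54.15 - 53.348| = 0.8020
|125.3 - 124.542| = 0.7580
|95.56 - 94.251| = 1.3090
|170.63 - 171.825| = 1.1950
|38.92 - 38.499| = 0.4210
|70.04 - 69.596| = 0.4440
|123.24 - 122.498| = 0.7420
hysteresis = max(diffs) = 1.3090

1.3090


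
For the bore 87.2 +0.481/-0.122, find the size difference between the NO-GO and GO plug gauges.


GO = nominal - lower_tol (smallest hole = maximum material condition)
GO = 87.2 - 0.122 = 87.078
NO-GO = nominal + upper_tol (largest hole = least material condition)
NO-GO = 87.2 + 0.481 = 87.681
spread = NO-GO - GO = 87.681 - 87.078 = 0.6030

0.6030


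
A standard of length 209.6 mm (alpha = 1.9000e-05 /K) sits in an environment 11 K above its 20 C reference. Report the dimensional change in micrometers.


dL = L * alpha * dT
= 209.6 * 1.9000e-05 * 11
= 0.0438064 mm
dL_um = 0.0438064 * 1000 = 43.8064 um

43.8064


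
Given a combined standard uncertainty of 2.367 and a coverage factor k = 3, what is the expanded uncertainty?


U = k * uc
U = 3 * 2.367
U = 7.1010

7.1010


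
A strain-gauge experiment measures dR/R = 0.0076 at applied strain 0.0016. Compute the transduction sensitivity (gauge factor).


GF = (dR/R) / epsilon
= 0.0076 / 0.0016
= 4.7500

4.7500


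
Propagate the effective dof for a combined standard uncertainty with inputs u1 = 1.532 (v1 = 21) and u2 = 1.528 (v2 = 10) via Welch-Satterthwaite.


uc = sqrt(u1^2 + u2^2) = sqrt(1.532^2 + 1.528^2) = 2.1637486
v_eff = uc^4 / (u1^4/v1 + u2^4/v2)
= 2.1637486^4 / (1.532^4/21 + 1.528^4/10)
= 21.919326 / 0.80743219
v_eff = 27.1470

27.1470


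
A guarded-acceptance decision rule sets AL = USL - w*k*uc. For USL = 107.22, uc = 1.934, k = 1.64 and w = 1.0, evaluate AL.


U = k * uc = 1.64 * 1.934 = 3.17176
guard band g = w * U = 1.0 * 3.17176 = 3.17176
AL = USL - g = 107.22 - 3.17176
AL = 104.0482

104.0482


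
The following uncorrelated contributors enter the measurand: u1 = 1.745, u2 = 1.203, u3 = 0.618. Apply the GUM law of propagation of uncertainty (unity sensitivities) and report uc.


uc = sqrt(1.745^2 + 1.203^2 + 0.618^2)
uc = sqrt(4.874158)
uc = 2.2077

2.2077


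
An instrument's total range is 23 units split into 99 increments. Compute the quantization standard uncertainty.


resolution = range / divisions
resolution = 23 / 99 = 0.23232323
u_res = resolution / (2*sqrt(3))
u_res = 0.23232323 / 3.4641016
u_res = 0.0671

0.0671


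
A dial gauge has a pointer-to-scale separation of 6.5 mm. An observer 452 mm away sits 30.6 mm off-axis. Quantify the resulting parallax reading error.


error = h * offset / d
= 6.5 * 30.6 / 452
= 0.4400

0.4400


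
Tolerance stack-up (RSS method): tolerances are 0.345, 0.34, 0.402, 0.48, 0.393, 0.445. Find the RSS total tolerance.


RSS = sqrt(0.345^2 + 0.34^2 + 0.402^2 + 0.48^2 + 0.393^2 + 0.445^2)
= sqrt(0.979103)
= 0.9895

0.9895


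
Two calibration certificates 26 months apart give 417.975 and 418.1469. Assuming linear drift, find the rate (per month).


rate = (v2 - v1) / months
= (418.1469 - 417.975) / 26
= 0.1719 / 26
= 0.0066

0.0066


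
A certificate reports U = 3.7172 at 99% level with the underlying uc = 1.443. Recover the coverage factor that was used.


k = U / uc
k = 3.7172 / 1.443
k = 2.576

2.576


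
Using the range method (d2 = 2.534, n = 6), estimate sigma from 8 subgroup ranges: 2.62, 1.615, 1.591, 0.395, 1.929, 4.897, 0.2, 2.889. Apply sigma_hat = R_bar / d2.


R_bar = (2.62 + 1.615 + 1.591 + 0.395 + 1.929 + 4.897 + 0.2 + 2.889) / 8
R_bar = 16.136 / 8 = 2.017
sigma_hat = R_bar / d2 = 2.017 / 2.534 = 0.7960

0.7960


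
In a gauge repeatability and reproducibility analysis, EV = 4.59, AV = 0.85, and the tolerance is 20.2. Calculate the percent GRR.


GRR = sqrt(EV^2 + AV^2) = sqrt(4.59^2 + 0.85^2) = 4.6680403
%GRR = GRR / tol * 100 = 4.6680403 / 20.2 * 100
%GRR = 23.1091

23.1091


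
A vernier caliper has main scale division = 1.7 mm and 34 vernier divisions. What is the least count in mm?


LC = MSD / n_div
= 1.7 / 34
= 0.0500

0.0500


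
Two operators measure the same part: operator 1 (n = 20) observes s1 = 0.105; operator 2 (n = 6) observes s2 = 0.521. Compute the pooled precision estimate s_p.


s_p = sqrt(((n1-1)*s1^2 + (n2-1)*s2^2) / (n1+n2-2))
numerator = (20-1)*0.105^2 + (6-1)*0.521^2 = 0.209475 + 1.357205 = 1.56668
denominator = 20 + 6 - 2 = 24
s_p^2 = 1.56668 / 24 = 0.065278333
s_p = sqrt(0.065278333) = 0.2555

0.2555


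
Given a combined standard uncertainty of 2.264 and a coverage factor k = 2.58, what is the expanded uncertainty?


U = k * uc
U = 2.58 * 2.264
U = 5.8411

5.8411


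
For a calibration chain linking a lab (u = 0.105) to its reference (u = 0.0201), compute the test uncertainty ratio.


TUR = u_lab / u_ref
= 0.105 / 0.0201
= 5.2239

5.2239


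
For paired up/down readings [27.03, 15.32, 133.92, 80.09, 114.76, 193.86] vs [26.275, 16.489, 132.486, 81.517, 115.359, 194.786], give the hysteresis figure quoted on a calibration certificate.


|27.03 - 26.275| = 0.7550
|15.32 - 16.489| = 1.1690
|133.92 - 132.486| = 1.4340
|80.09 - 81.517| = 1.4270
|114.76 - 115.359| = 0.5990
|193.86 - 194.786| = 0.9260
hysteresis = max(diffs) = 1.4340

1.4340


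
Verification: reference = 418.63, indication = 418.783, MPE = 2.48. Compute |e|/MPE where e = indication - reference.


e = indication - reference = 418.783 - 418.63 = 0.1530
|e| = 0.1530
ratio = |e| / MPE = 0.1530 / 2.48
ratio = 0.0617

0.0617


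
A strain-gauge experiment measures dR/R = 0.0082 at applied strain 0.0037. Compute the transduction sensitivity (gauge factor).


GF = (dR/R) / epsilon
= 0.0082 / 0.0037
= 2.2162

2.2162


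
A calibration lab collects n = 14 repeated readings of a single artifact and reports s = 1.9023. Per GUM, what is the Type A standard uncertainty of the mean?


u_A = s / sqrt(n)
u_A = 1.9023 / sqrt(14)
u_A = 1.9023 / 3.7416574
u_A = 0.5084

0.5084


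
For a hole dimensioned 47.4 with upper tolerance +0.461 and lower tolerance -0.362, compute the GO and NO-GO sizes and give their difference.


GO = nominal - lower_tol (smallest hole = maximum material condition)
GO = 47.4 - 0.362 = 47.038
NO-GO = nominal + upper_tol (largest hole = least material condition)
NO-GO = 47.4 + 0.461 = 47.861
spread = NO-GO - GO = 47.861 - 47.038 = 0.8230

0.8230


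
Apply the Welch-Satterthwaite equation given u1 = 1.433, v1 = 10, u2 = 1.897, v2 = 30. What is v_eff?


uc = sqrt(u1^2 + u2^2) = sqrt(1.433^2 + 1.897^2) = 2.3774141
v_eff = uc^4 / (u1^4/v1 + u2^4/v2)
= 2.3774141^4 / (1.433^4/10 + 1.897^4/30)
= 31.94621 / 0.85334793
v_eff = 37.4363

37.4363


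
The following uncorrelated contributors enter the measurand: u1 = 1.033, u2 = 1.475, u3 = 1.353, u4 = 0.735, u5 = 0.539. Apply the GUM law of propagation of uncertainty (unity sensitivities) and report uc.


uc = sqrt(1.033^2 + 1.475^2 + 1.353^2 + 0.735^2 + 0.539^2)
uc = sqrt(5.904069)
uc = 2.4298

2.4298


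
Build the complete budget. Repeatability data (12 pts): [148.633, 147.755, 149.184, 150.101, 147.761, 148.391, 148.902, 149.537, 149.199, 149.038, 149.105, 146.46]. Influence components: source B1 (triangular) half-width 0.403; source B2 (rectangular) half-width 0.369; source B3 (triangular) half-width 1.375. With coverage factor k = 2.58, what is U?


mean = (148.633 + 147.755 + 149.184 + 150.101 + 147.761 + 148.391 + 148.902 + 149.537 + 149.199 + 149.038 + 149.105 + 146.46) / 12 = 148.6721667
s = sqrt(sum((x - mean)^2)/(n-1)) = 0.96994469
u_A = s / sqrt(n) = 0.96994469 / sqrt(12) = 0.27999891
u_B1 = 0.403 / sqrt(6) = 0.16452406
u_B2 = 0.369 / sqrt(3) = 0.21304225
u_B3 = 1.375 / sqrt(6) = 0.5613414
uc = sqrt(0.27999891^2 + 0.16452406^2 + 0.21304225^2 + 0.5613414^2) = 0.68261169
U = k * uc = 2.58 * 0.68261169
U = 1.7611

1.7611


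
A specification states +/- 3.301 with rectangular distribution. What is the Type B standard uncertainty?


u_B = half_width / sqrt(3)
u_B = 3.301 / 1.7320508
u_B = 1.9058

1.9058


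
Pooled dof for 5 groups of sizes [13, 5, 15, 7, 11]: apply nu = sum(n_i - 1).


nu = sum_i (n_i - 1)
nu = ((13 - 1) + (5 - 1) + (15 - 1) + (7 - 1) + (11 - 1))
nu = 12 + 4 + 14 + 6 + 10
nu = 46

46


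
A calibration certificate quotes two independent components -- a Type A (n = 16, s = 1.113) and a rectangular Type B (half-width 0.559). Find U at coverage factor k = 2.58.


u_A = s / sqrt(n) = 1.113 / sqrt(16) = 0.27825
u_B = half_width / sqrt(3) = 0.559 / sqrt(3) = 0.3227388
uc = sqrt(u_A^2 + u_B^2) = sqrt(0.27825^2 + 0.3227388^2) = 0.42612603
U = k * uc = 2.58 * 0.42612603
U = 1.0994

1.0994


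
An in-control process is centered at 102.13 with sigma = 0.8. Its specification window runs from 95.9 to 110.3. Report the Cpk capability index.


Cpu = (USL - mean) / (3*sigma) = (110.3 - 102.13) / (3*0.8) = 3.4042
Cpl = (mean - LSL) / (3*sigma) = (102.13 - 95.9) / (3*0.8) = 2.5958
Cpk = min(Cpu, Cpl) = 2.5958

2.5958


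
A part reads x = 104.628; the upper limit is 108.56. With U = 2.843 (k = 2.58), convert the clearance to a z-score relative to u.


u = U / k = 2.843 / 2.58 = 1.101938
margin = |USL - x| = |108.56 - 104.628| = 3.932
z = margin / u = 3.932 / 1.101938
z = 3.5683

3.5683


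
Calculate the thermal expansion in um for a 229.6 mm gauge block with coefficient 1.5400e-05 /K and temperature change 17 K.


dL = L * alpha * dT
= 229.6 * 1.5400e-05 * 17
= 0.0601093 mm
dL_um = 0.0601093 * 1000 = 60.1093 um

60.1093


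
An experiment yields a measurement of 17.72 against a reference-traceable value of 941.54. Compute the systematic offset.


Systematic error = measured - true
= 17.72 - 941.54
= -923.8200

-923.8200


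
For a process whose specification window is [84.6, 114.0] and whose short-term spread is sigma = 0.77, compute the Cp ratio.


Cp = (USL - LSL) / (6 * sigma)
= (114.0 - 84.6) / (6 * 0.77)
= 29.4000 / 4.6200
= 6.3636

6.3636


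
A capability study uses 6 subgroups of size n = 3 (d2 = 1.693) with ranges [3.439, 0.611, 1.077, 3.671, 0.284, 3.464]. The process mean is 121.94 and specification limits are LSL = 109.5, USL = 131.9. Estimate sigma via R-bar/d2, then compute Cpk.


R_bar = (3.439 + 0.611 + 1.077 + 3.671 + 0.284 + 3.464) / 6 = 2.091
sigma = R_bar / d2 = 2.091 / 1.693 = 1.2350856
Cp = (USL - LSL)/(6*sigma) = (131.9 - 109.5)/(6*1.2350856) = 3.0227
Cpu = (131.9 - 121.94)/(3*1.2350856) = 2.6881
Cpl = (121.94 - 109.5)/(3*1.2350856) = 3.3574
Cpk = min(Cpu, Cpl) = 2.6881

2.6881


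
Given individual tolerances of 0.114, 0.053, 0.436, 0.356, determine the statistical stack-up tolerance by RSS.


RSS = sqrt(0.114^2 + 0.053^2 + 0.436^2 + 0.356^2)
= sqrt(0.332637)
= 0.5767

0.5767


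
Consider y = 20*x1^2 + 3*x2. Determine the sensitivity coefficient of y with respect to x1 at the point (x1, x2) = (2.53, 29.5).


y = 20*x1^2 + 3*x2
dy/dx1 = 2*20*x1
Evaluate at x1 = 2.53: c1 = 40 * 2.53
c1 = 101.2000

101.2000


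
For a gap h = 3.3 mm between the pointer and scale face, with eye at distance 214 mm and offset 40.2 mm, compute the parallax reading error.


error = h * offset / d
= 3.3 * 40.2 / 214
= 0.6199

0.6199


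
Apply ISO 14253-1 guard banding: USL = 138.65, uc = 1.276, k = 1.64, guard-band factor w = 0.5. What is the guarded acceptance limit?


U = k * uc = 1.64 * 1.276 = 2.09264
guard band g = w * U = 0.5 * 2.09264 = 1.04632
AL = USL - g = 138.65 - 1.04632
AL = 137.6037

137.6037


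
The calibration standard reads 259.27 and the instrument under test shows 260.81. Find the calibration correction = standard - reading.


Correction = standard - reading
= 259.27 - 260.81
= -1.5400

-1.5400


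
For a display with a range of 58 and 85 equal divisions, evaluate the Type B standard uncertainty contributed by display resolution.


resolution = range / divisions
resolution = 58 / 85 = 0.68235294
u_res = resolution / (2*sqrt(3))
u_res = 0.68235294 / 3.4641016
u_res = 0.1970

0.1970


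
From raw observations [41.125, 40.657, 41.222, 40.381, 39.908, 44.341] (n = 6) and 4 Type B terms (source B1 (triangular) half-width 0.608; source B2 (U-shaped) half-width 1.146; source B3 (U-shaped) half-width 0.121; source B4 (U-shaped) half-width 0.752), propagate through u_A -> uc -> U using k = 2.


mean = (41.125 + 40.657 + 41.222 + 40.381 + 39.908 + 44.341) / 6 = 41.27233333
s = sqrt(sum((x - mean)^2)/(n-1)) = 1.5795867
u_A = s / sqrt(n) = 1.5795867 / sqrt(6) = 0.64486357
u_B1 = 0.608 / sqrt(6) = 0.24821496
u_B2 = 1.146 / sqrt(2) = 0.81034437
u_B3 = 0.121 / sqrt(2) = 0.085559921
u_B4 = 0.752 / sqrt(2) = 0.5317443
uc = sqrt(0.64486357^2 + 0.24821496^2 + 0.81034437^2 + 0.085559921^2 + 0.5317443^2) = 1.1933944
U = k * uc = 2 * 1.1933944
U = 2.3868

2.3868


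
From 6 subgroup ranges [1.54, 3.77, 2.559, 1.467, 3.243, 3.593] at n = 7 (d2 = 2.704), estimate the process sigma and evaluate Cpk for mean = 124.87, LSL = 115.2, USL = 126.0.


R_bar = (1.54 + 3.77 + 2.559 + 1.467 + 3.243 + 3.593) / 6 = 2.6953333
sigma = R_bar / d2 = 2.6953333 / 2.704 = 0.99679486
Cp = (USL - LSL)/(6*sigma) = (126.0 - 115.2)/(6*0.99679486) = 1.8058
Cpu = (126.0 - 124.87)/(3*0.99679486) = 0.3779
Cpl = (124.87 - 115.2)/(3*0.99679486) = 3.2337
Cpk = min(Cpu, Cpl) = 0.3779

0.3779


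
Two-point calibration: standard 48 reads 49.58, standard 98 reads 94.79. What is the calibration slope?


slope = (y2 - y1) / (x2 - x1)
= (94.79 - 49.58) / (98 - 48)
= 45.2100 / 50
= 0.9042

0.9042


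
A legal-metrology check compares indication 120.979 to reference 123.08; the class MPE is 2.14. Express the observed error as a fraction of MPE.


e = indication - reference = 120.979 - 123.08 = -2.1010
|e| = 2.1010
ratio = |e| / MPE = 2.1010 / 2.14
ratio = 0.9818

0.9818


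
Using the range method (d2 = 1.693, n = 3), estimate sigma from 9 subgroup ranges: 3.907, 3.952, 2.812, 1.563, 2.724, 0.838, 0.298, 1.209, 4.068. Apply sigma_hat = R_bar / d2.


R_bar = (3.907 + 3.952 + 2.812 + 1.563 + 2.724 + 0.838 + 0.298 + 1.209 + 4.068) / 9
R_bar = 21.371 / 9 = 2.3745556
sigma_hat = R_bar / d2 = 2.3745556 / 1.693 = 1.4026

1.4026


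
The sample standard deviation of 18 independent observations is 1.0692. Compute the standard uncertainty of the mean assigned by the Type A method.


u_A = s / sqrt(n)
u_A = 1.0692 / sqrt(18)
u_A = 1.0692 / 4.2426407
u_A = 0.2520

0.2520


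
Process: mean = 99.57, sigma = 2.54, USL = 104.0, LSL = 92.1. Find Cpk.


Cpu = (USL - mean) / (3*sigma) = (104.0 - 99.57) / (3*2.54) = 0.5814
Cpl = (mean - LSL) / (3*sigma) = (99.57 - 92.1) / (3*2.54) = 0.9803
Cpk = min(Cpu, Cpl) = 0.5814

0.5814


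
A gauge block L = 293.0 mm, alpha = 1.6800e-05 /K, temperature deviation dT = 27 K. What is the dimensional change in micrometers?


dL = L * alpha * dT
= 293.0 * 1.6800e-05 * 27
= 0.1329048 mm
dL_um = 0.1329048 * 1000 = 132.9048 um

132.9048


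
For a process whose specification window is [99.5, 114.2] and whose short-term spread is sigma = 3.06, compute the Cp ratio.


Cp = (USL - LSL) / (6 * sigma)
= (114.2 - 99.5) / (6 * 3.06)
= 14.7000 / 18.3600
= 0.8007

0.8007


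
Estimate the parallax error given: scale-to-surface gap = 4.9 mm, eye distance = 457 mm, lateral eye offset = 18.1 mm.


error = h * offset / d
= 4.9 * 18.1 / 457
= 0.1941

0.1941


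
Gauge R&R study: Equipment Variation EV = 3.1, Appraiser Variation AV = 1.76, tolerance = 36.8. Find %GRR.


GRR = sqrt(EV^2 + AV^2) = sqrt(3.1^2 + 1.76^2) = 3.5647721
%GRR = GRR / tol * 100 = 3.5647721 / 36.8 * 100
%GRR = 9.6869

9.6869


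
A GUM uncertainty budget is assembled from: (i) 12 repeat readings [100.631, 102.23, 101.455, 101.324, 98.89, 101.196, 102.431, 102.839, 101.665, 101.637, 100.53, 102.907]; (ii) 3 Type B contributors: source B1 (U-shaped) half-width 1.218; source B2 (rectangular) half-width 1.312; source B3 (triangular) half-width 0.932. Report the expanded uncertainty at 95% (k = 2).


mean = (100.631 + 102.23 + 101.455 + 101.324 + 98.89 + 101.196 + 102.431 + 102.839 + 101.665 + 101.637 + 100.53 + 102.907) / 12 = 101.4779167
s = sqrt(sum((x - mean)^2)/(n-1)) = 1.1219282
u_A = s / sqrt(n) = 1.1219282 / sqrt(12) = 0.32387277
u_B1 = 1.218 / sqrt(2) = 0.86125606
u_B2 = 1.312 / sqrt(3) = 0.75748355
u_B3 = 0.932 / sqrt(6) = 0.38048741
uc = sqrt(0.32387277^2 + 0.86125606^2 + 0.75748355^2 + 0.38048741^2) = 1.2510826
U = k * uc = 2 * 1.2510826
U = 2.5022

2.5022


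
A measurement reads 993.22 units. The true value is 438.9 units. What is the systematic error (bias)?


Systematic error = measured - true
= 993.22 - 438.9
= 554.3200

554.3200


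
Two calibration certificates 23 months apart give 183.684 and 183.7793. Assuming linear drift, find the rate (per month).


rate = (v2 - v1) / months
= (183.7793 - 183.684) / 23
= 0.0953 / 23
= 0.0041

0.0041


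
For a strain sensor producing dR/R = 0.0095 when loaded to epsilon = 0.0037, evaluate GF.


GF = (dR/R) / epsilon
= 0.0095 / 0.0037
= 2.5676

2.5676


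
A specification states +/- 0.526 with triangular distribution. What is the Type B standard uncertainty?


u_B = half_width / sqrt(6)
u_B = 0.526 / 2.4494897
u_B = 0.2147

0.2147


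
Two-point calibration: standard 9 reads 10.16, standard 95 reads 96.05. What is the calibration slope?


slope = (y2 - y1) / (x2 - x1)
= (96.05 - 10.16) / (95 - 9)
= 85.8900 / 86
= 0.9987

0.9987


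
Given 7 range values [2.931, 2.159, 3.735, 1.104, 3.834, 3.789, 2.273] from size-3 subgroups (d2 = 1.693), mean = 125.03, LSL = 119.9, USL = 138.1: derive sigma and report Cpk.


R_bar = (2.931 + 2.159 + 3.735 + 1.104 + 3.834 + 3.789 + 2.273) / 7 = 2.8321429
sigma = R_bar / d2 = 2.8321429 / 1.693 = 1.6728546
Cp = (USL - LSL)/(6*sigma) = (138.1 - 119.9)/(6*1.6728546) = 1.8133
Cpu = (138.1 - 125.03)/(3*1.6728546) = 2.6043
Cpl = (125.03 - 119.9)/(3*1.6728546) = 1.0222
Cpk = min(Cpu, Cpl) = 1.0222

1.0222


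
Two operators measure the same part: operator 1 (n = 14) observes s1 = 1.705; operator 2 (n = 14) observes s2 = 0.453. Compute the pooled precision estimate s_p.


s_p = sqrt(((n1-1)*s1^2 + (n2-1)*s2^2) / (n1+n2-2))
numerator = (14-1)*1.705^2 + (14-1)*0.453^2 = 37.791325 + 2.667717 = 40.459042
denominator = 14 + 14 - 2 = 26
s_p^2 = 40.459042 / 26 = 1.556117
s_p = sqrt(1.556117) = 1.2474

1.2474


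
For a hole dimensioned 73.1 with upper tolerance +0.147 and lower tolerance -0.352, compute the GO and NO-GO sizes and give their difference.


GO = nominal - lower_tol (smallest hole = maximum material condition)
GO = 73.1 - 0.352 = 72.748
NO-GO = nominal + upper_tol (largest hole = least material condition)
NO-GO = 73.1 + 0.147 = 73.247
spread = NO-GO - GO = 73.247 - 72.748 = 0.4990

0.4990


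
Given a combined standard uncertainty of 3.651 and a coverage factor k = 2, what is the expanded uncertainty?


U = k * uc
U = 2 * 3.651
U = 7.3020

7.3020


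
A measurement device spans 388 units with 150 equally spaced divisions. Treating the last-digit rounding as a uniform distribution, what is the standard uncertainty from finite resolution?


resolution = range / divisions
resolution = 388 / 150 = 2.5866667
u_res = resolution / (2*sqrt(3))
u_res = 2.5866667 / 3.4641016
u_res = 0.7467

0.7467


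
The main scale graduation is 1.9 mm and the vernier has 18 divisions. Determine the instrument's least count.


LC = MSD / n_div
= 1.9 / 18
= 0.1056

0.1056


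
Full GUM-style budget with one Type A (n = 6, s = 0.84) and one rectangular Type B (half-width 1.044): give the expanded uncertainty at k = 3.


u_A = s / sqrt(n) = 0.84 / sqrt(6) = 0.34292856
u_B = half_width / sqrt(3) = 1.044 / sqrt(3) = 0.60275368
uc = sqrt(u_A^2 + u_B^2) = sqrt(0.34292856^2 + 0.60275368^2) = 0.69347819
U = k * uc = 3 * 0.69347819
U = 2.0804

2.0804


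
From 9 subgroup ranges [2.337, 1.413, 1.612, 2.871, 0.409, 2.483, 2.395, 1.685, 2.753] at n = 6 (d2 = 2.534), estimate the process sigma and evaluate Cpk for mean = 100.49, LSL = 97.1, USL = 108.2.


R_bar = (2.337 + 1.413 + 1.612 + 2.871 + 0.409 + 2.483 + 2.395 + 1.685 + 2.753) / 9 = 1.9953333
sigma = R_bar / d2 = 1.9953333 / 2.534 = 0.78742435
Cp = (USL - LSL)/(6*sigma) = (108.2 - 97.1)/(6*0.78742435) = 2.3494
Cpu = (108.2 - 100.49)/(3*0.78742435) = 3.2638
Cpl = (100.49 - 97.1)/(3*0.78742435) = 1.4351
Cpk = min(Cpu, Cpl) = 1.4351

1.4351


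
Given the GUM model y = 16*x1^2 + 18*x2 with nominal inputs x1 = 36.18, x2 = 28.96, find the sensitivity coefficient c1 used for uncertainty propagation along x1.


y = 16*x1^2 + 18*x2
dy/dx1 = 2*16*x1
Evaluate at x1 = 36.18: c1 = 32 * 36.18
c1 = 1157.7600

1157.7600


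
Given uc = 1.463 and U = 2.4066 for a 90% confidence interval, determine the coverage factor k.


k = U / uc
k = 2.4066 / 1.463
k = 1.645

1.645


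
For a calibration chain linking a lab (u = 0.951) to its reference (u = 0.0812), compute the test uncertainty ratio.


TUR = u_lab / u_ref
= 0.951 / 0.0812
= 11.7118

11.7118


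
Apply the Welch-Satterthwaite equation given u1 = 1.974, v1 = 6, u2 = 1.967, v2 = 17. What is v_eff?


uc = sqrt(u1^2 + u2^2) = sqrt(1.974^2 + 1.967^2) = 2.7867122
v_eff = uc^4 / (u1^4/v1 + u2^4/v2)
= 2.7867122^4 / (1.974^4/6 + 1.967^4/17)
= 60.307104 / 3.41126
v_eff = 17.6788

17.6788


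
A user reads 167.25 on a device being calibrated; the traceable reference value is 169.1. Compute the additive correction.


Correction = standard - reading
= 169.1 - 167.25
= 1.8500

1.8500


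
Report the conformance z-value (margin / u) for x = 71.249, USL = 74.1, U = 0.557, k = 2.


u = U / k = 0.557 / 2 = 0.2785
margin = |USL - x| = |74.1 - 71.249| = 2.851
z = margin / u = 2.851 / 0.2785
z = 10.2370

10.2370


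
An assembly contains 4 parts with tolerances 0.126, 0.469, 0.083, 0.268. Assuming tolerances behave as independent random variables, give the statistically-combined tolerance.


RSS = sqrt(0.126^2 + 0.469^2 + 0.083^2 + 0.268^2)
= sqrt(0.31455)
= 0.5608

0.5608


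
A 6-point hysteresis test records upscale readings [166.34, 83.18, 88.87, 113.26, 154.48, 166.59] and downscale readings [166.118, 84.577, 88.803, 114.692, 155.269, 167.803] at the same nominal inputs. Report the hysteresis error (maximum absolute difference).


|166.34 - 166.118| = 0.2220
|83.18 - 84.577| = 1.3970
|88.87 - 88.803| = 0.0670
|113.26 - 114.692| = 1.4320
|154.48 - 155.269| = 0.7890
|166.59 - 167.803| = 1.2130
hysteresis = max(diffs) = 1.4320

1.4320


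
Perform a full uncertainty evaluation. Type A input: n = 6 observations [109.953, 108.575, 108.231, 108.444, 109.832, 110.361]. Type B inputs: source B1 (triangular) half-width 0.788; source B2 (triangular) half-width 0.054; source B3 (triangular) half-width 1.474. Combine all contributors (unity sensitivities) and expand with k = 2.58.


mean = (109.953 + 108.575 + 108.231 + 108.444 + 109.832 + 110.361) / 6 = 109.2326667
s = sqrt(sum((x - mean)^2)/(n-1)) = 0.91750459
u_A = s / sqrt(n) = 0.91750459 / sqrt(6) = 0.37456968
u_B1 = 0.788 / sqrt(6) = 0.32169965
u_B2 = 0.054 / sqrt(6) = 0.022045408
u_B3 = 1.474 / sqrt(6) = 0.60175798
uc = sqrt(0.37456968^2 + 0.32169965^2 + 0.022045408^2 + 0.60175798^2) = 0.77871161
U = k * uc = 2.58 * 0.77871161
U = 2.0091

2.0091


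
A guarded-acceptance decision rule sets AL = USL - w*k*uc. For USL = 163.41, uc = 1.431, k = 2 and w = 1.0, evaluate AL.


U = k * uc = 2 * 1.431 = 2.862
guard band g = w * U = 1.0 * 2.862 = 2.862
AL = USL - g = 163.41 - 2.862
AL = 160.5480

160.5480


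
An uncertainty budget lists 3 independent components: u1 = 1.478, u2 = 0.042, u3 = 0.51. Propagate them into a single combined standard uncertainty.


uc = sqrt(1.478^2 + 0.042^2 + 0.51^2)
uc = sqrt(2.446348)
uc = 1.5641

1.5641


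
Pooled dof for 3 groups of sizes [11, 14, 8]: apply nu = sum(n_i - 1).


nu = sum_i (n_i - 1)
nu = ((11 - 1) + (14 - 1) + (8 - 1))
nu = 10 + 13 + 7
nu = 30

30


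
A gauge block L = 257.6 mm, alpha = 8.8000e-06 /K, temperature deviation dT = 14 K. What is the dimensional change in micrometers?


dL = L * alpha * dT
= 257.6 * 8.8000e-06 * 14
= 0.0317363 mm
dL_um = 0.0317363 * 1000 = 31.7363 um

31.7363


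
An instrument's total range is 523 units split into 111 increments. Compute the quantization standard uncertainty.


resolution = range / divisions
resolution = 523 / 111 = 4.7117117
u_res = resolution / (2*sqrt(3))
u_res = 4.7117117 / 3.4641016
u_res = 1.3602

1.3602


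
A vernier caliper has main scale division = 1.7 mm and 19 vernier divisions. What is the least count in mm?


LC = MSD / n_div
= 1.7 / 19
= 0.0895

0.0895


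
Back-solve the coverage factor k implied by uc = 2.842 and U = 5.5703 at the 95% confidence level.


k = U / uc
k = 5.5703 / 2.842
k = 1.96

1.96


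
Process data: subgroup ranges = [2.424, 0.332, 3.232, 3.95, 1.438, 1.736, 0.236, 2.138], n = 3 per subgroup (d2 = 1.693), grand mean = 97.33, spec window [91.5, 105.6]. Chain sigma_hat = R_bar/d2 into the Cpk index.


R_bar = (2.424 + 0.332 + 3.232 + 3.95 + 1.438 + 1.736 + 0.236 + 2.138) / 8 = 1.93575
sigma = R_bar / d2 = 1.93575 / 1.693 = 1.1433845
Cp = (USL - LSL)/(6*sigma) = (105.6 - 91.5)/(6*1.1433845) = 2.0553
Cpu = (105.6 - 97.33)/(3*1.1433845) = 2.4110
Cpl = (97.33 - 91.5)/(3*1.1433845) = 1.6996
Cpk = min(Cpu, Cpl) = 1.6996

1.6996


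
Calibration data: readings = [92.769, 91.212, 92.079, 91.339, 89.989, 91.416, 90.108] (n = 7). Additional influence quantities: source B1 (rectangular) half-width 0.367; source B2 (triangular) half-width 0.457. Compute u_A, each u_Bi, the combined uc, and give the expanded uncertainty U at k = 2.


mean = (92.769 + 91.212 + 92.079 + 91.339 + 89.989 + 91.416 + 90.108) / 7 = 91.27314286
s = sqrt(sum((x - mean)^2)/(n-1)) = 0.99348367
u_A = s / sqrt(n) = 0.99348367 / sqrt(7) = 0.37550153
u_B1 = 0.367 / sqrt(3) = 0.21188755
u_B2 = 0.457 / sqrt(6) = 0.18656947
uc = sqrt(0.37550153^2 + 0.21188755^2 + 0.18656947^2) = 0.46979347
U = k * uc = 2 * 0.46979347
U = 0.9396

0.9396


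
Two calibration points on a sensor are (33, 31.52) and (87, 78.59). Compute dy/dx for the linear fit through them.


slope = (y2 - y1) / (x2 - x1)
= (78.59 - 31.52) / (87 - 33)
= 47.0700 / 54
= 0.8717

0.8717


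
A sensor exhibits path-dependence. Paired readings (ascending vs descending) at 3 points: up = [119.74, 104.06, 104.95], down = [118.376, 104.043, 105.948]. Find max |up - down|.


|119.74 - 118.376| = 1.3640
|104.06 - 104.043| = 0.0170
|104.95 - 105.948| = 0.9980
hysteresis = max(diffs) = 1.3640

1.3640


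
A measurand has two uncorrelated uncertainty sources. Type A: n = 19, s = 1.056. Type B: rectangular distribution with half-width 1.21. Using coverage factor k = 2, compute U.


u_A = s / sqrt(n) = 1.056 / sqrt(19) = 0.24226301
u_B = half_width / sqrt(3) = 1.21 / sqrt(3) = 0.69859383
uc = sqrt(u_A^2 + u_B^2) = sqrt(0.24226301^2 + 0.69859383^2) = 0.73940835
U = k * uc = 2 * 0.73940835
U = 1.4788

1.4788


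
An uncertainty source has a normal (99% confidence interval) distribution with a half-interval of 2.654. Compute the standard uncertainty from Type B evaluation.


u_B = half_width / 2.576
u_B = 2.654 / 2.576
u_B = 1.0303

1.0303


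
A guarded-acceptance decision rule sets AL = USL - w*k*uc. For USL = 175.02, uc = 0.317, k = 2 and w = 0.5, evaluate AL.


U = k * uc = 2 * 0.317 = 0.634
guard band g = w * U = 0.5 * 0.634 = 0.317
AL = USL - g = 175.02 - 0.317
AL = 174.7030

174.7030


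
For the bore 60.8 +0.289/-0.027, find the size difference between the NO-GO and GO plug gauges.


GO = nominal - lower_tol (smallest hole = maximum material condition)
GO = 60.8 - 0.027 = 60.773
NO-GO = nominal + upper_tol (largest hole = least material condition)
NO-GO = 60.8 + 0.289 = 61.089
spread = NO-GO - GO = 61.089 - 60.773 = 0.3160

0.3160


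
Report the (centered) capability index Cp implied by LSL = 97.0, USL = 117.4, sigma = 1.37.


Cp = (USL - LSL) / (6 * sigma)
= (117.4 - 97.0) / (6 * 1.37)
= 20.4000 / 8.2200
= 2.4818

2.4818


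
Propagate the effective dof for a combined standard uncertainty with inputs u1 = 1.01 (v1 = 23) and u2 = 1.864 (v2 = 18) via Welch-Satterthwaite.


uc = sqrt(u1^2 + u2^2) = sqrt(1.01^2 + 1.864^2) = 2.1200462
v_eff = uc^4 / (u1^4/v1 + u2^4/v2)
= 2.1200462^4 / (1.01^4/23 + 1.864^4/18)
= 20.201392 / 0.71591712
v_eff = 28.2175

28.2175


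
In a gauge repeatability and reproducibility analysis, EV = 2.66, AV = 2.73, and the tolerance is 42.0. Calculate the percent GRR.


GRR = sqrt(EV^2 + AV^2) = sqrt(2.66^2 + 2.73^2) = 3.8116269
%GRR = GRR / tol * 100 = 3.8116269 / 42.0 * 100
%GRR = 9.0753

9.0753


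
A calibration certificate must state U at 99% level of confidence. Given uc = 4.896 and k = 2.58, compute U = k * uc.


U = k * uc
U = 2.58 * 4.896
U = 12.6317

12.6317


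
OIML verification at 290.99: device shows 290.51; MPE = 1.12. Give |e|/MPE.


e = indication - reference = 290.51 - 290.99 = -0.4800
|e| = 0.4800
ratio = |e| / MPE = 0.4800 / 1.12
ratio = 0.4286

0.4286


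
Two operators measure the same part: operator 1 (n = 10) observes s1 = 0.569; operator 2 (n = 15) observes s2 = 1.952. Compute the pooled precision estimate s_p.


s_p = sqrt(((n1-1)*s1^2 + (n2-1)*s2^2) / (n1+n2-2))
numerator = (10-1)*0.569^2 + (15-1)*1.952^2 = 2.913849 + 53.344256 = 56.258105
denominator = 10 + 15 - 2 = 23
s_p^2 = 56.258105 / 23 = 2.4460046
s_p = sqrt(2.4460046) = 1.5640

1.5640


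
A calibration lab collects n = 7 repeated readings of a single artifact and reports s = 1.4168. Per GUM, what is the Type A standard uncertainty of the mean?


u_A = s / sqrt(n)
u_A = 1.4168 / sqrt(7)
u_A = 1.4168 / 2.6457513
u_A = 0.5355

0.5355


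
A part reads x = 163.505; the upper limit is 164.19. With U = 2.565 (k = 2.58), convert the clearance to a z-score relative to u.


u = U / k = 2.565 / 2.58 = 0.99418605
margin = |USL - x| = |164.19 - 163.505| = 0.685
z = margin / u = 0.685 / 0.99418605
z = 0.6890

0.6890


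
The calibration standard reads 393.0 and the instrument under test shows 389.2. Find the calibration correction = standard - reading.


Correction = standard - reading
= 393.0 - 389.2
= 3.8000

3.8000


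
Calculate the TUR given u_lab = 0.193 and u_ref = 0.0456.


TUR = u_lab / u_ref
= 0.193 / 0.0456
= 4.2325

4.2325


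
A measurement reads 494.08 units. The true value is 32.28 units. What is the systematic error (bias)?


Systematic error = measured - true
= 494.08 - 32.28
= 461.8000

461.8000


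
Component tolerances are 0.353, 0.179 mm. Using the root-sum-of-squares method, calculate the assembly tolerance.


RSS = sqrt(0.353^2 + 0.179^2)
= sqrt(0.15665)
= 0.3958

0.3958


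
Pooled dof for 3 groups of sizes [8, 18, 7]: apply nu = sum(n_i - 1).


nu = sum_i (n_i - 1)
nu = ((8 - 1) + (18 - 1) + (7 - 1))
nu = 7 + 17 + 6
nu = 30

30


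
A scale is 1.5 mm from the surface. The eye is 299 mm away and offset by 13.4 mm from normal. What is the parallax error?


error = h * offset / d
= 1.5 * 13.4 / 299
= 0.0672

0.0672


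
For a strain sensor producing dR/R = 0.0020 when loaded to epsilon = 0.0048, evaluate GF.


GF = (dR/R) / epsilon
= 0.0020 / 0.0048
= 0.4167

0.4167


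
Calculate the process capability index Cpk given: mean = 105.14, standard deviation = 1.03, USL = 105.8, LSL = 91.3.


Cpu = (USL - mean) / (3*sigma) = (105.8 - 105.14) / (3*1.03) = 0.2136
Cpl = (mean - LSL) / (3*sigma) = (105.14 - 91.3) / (3*1.03) = 4.4790
Cpk = min(Cpu, Cpl) = 0.2136

0.2136


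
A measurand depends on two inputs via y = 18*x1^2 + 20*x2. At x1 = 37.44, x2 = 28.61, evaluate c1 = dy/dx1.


y = 18*x1^2 + 20*x2
dy/dx1 = 2*18*x1
Evaluate at x1 = 37.44: c1 = 36 * 37.44
c1 = 1347.8400

1347.8400


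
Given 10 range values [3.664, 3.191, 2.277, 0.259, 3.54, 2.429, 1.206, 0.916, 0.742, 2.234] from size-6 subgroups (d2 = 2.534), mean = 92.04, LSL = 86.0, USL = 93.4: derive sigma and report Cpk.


R_bar = (3.664 + 3.191 + 2.277 + 0.259 + 3.54 + 2.429 + 1.206 + 0.916 + 0.742 + 2.234) / 10 = 2.0458
sigma = R_bar / d2 = 2.0458 / 2.534 = 0.80734017
Cp = (USL - LSL)/(6*sigma) = (93.4 - 86.0)/(6*0.80734017) = 1.5277
Cpu = (93.4 - 92.04)/(3*0.80734017) = 0.5615
Cpl = (92.04 - 86.0)/(3*0.80734017) = 2.4938
Cpk = min(Cpu, Cpl) = 0.5615

0.5615


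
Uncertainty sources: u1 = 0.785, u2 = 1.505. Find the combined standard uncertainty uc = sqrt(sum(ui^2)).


uc = sqrt(0.785^2 + 1.505^2)
uc = sqrt(2.88125)
uc = 1.6974

1.6974


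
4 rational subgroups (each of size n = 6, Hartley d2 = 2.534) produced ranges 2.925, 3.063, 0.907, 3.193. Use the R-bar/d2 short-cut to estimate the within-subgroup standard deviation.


R_bar = (2.925 + 3.063 + 0.907 + 3.193) / 4
R_bar = 10.088 / 4 = 2.522
sigma_hat = R_bar / d2 = 2.522 / 2.534 = 0.9953

0.9953


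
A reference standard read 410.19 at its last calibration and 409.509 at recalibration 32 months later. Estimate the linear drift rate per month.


rate = (v2 - v1) / months
= (409.509 - 410.19) / 32
= -0.6810 / 32
= -0.0213

-0.0213


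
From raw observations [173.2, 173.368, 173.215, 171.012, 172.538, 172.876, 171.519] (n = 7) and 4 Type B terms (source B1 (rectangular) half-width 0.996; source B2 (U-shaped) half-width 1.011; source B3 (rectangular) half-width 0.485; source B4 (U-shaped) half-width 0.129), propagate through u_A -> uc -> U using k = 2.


mean = (173.2 + 173.368 + 173.215 + 171.012 + 172.538 + 172.876 + 171.519) / 7 = 172.5325714
s = sqrt(sum((x - mean)^2)/(n-1)) = 0.9189258
u_A = s / sqrt(n) = 0.9189258 / sqrt(7) = 0.34732131
u_B1 = 0.996 / sqrt(3) = 0.57504087
u_B2 = 1.011 / sqrt(2) = 0.71488496
u_B3 = 0.485 / sqrt(3) = 0.28001488
u_B4 = 0.129 / sqrt(2) = 0.091216775
uc = sqrt(0.34732131^2 + 0.57504087^2 + 0.71488496^2 + 0.28001488^2 + 0.091216775^2) = 1.0242526
U = k * uc = 2 * 1.0242526
U = 2.0485

2.0485


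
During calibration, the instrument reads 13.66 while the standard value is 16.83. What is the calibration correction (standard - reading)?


Correction = standard - reading
= 16.83 - 13.66
= 3.1700

3.1700


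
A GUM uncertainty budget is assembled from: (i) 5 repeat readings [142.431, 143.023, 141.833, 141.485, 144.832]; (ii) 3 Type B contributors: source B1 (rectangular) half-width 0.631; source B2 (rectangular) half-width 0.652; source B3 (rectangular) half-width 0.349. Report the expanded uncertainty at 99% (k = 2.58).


mean = (142.431 + 143.023 + 141.833 + 141.485 + 144.832) / 5 = 142.7208
s = sqrt(sum((x - mean)^2)/(n-1)) = 1.3179401
u_A = s / sqrt(n) = 1.3179401 / sqrt(5) = 0.58940073
u_B1 = 0.631 / sqrt(3) = 0.36430802
u_B2 = 0.652 / sqrt(3) = 0.37643238
u_B3 = 0.349 / sqrt(3) = 0.20149524
uc = sqrt(0.58940073^2 + 0.36430802^2 + 0.37643238^2 + 0.20149524^2) = 0.81388895
U = k * uc = 2.58 * 0.81388895
U = 2.0998

2.0998


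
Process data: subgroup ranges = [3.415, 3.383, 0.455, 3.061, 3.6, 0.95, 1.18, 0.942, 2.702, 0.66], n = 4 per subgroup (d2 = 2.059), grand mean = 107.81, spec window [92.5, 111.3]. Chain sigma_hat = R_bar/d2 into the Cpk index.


R_bar = (3.415 + 3.383 + 0.455 + 3.061 + 3.6 + 0.95 + 1.18 + 0.942 + 2.702 + 0.66) / 10 = 2.0348
sigma = R_bar / d2 = 2.0348 / 2.059 = 0.98824672
Cp = (USL - LSL)/(6*sigma) = (111.3 - 92.5)/(6*0.98824672) = 3.1706
Cpu = (111.3 - 107.81)/(3*0.98824672) = 1.1772
Cpl = (107.81 - 92.5)/(3*0.98824672) = 5.1640
Cpk = min(Cpu, Cpl) = 1.1772

1.1772


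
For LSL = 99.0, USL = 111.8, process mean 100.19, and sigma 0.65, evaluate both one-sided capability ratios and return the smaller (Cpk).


Cpu = (USL - mean) / (3*sigma) = (111.8 - 100.19) / (3*0.65) = 5.9538
Cpl = (mean - LSL) / (3*sigma) = (100.19 - 99.0) / (3*0.65) = 0.6103
Cpk = min(Cpu, Cpl) = 0.6103

0.6103
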